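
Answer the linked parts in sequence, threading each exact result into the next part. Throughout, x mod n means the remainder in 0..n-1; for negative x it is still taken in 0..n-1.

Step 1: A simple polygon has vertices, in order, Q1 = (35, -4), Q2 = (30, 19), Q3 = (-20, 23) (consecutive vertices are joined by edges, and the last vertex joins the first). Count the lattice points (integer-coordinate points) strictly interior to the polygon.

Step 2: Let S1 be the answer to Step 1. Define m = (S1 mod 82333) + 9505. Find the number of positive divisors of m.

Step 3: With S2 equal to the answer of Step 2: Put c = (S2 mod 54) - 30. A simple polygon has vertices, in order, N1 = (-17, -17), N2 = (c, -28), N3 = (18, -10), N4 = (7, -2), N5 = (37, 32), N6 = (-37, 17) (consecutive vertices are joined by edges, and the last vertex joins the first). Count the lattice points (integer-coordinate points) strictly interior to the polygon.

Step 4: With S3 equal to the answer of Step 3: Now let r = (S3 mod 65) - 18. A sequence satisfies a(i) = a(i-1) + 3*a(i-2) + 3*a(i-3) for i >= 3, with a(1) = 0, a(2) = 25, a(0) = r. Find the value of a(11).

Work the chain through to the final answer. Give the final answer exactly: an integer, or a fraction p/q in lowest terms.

Step 1: cross terms: (35*19 - 30*-4)=785, (30*23 - -20*19)=1070, (-20*-4 - 35*23)=-725; twice the area = |1130| = 1130; area = 565; boundary points = 1 + 2 + 1 = 4; strictly interior points = area - boundary/2 + 1 = 564; answer 564
Step 2: S1 = 564; m = 10069; 10069 is prime, so its only divisors are 1 and 10069; count = 2; answer 2
Step 3: S2 = 2; c = -28; cross terms: (-17*-28 - -28*-17)=0, (-28*-10 - 18*-28)=784, (18*-2 - 7*-10)=34, (7*32 - 37*-2)=298, (37*17 - -37*32)=1813, (-37*-17 - -17*17)=918; twice the area = |3847| = 3847; area = 3847/2; boundary points = 11 + 2 + 1 + 2 + 1 + 2 = 19; strictly interior points = area - boundary/2 + 1 = 1915; answer 1915
Step 4: S3 = 1915; r = 12; a(3) = 1*(25) + 3*(0) + 3*(12) = 61; iterating: a(3)=61, a(4)=136, a(5)=394, a(6)=985, a(7)=2575, a(8)=6712, a(9)=17392, a(10)=45253, a(11)=117565; answer 117565

117565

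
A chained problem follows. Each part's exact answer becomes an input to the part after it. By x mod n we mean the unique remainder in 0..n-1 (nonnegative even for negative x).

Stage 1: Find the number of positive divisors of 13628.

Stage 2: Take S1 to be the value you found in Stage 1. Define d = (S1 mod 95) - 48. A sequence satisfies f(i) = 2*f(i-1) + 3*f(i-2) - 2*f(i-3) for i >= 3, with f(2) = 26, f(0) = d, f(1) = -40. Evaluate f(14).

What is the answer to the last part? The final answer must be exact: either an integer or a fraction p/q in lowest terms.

4784426

Stage 1: 13628 = 2^2 * 3407; number of divisors = (2+1) * (1+1) = 6; answer 6
Stage 2: S1 = 6; d = -42; f(3) = 2*(26) + 3*(-40) - 2*(-42) = 16; iterating: f(3)=16, f(4)=190, f(5)=376, f(6)=1290, f(7)=3328, f(8)=9774, f(9)=26952, f(10)=76570, f(11)=214448, f(12)=604702, f(13)=1699608, f(14)=4784426; answer 4784426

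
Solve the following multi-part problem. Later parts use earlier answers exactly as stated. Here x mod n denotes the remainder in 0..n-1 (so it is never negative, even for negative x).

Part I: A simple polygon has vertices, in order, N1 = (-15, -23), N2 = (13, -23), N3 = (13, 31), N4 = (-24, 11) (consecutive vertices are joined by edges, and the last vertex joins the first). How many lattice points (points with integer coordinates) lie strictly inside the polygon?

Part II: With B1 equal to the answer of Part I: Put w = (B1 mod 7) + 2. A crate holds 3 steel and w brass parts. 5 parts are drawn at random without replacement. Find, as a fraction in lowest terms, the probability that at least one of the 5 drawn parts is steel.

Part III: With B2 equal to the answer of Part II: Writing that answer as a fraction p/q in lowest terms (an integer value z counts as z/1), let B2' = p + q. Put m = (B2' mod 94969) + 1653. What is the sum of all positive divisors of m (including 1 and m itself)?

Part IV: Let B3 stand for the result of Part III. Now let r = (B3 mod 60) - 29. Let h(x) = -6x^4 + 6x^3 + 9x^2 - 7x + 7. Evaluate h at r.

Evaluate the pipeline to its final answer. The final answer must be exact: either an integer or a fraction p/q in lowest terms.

Part I: cross terms: (-15*-23 - 13*-23)=644, (13*31 - 13*-23)=702, (13*11 - -24*31)=887, (-24*-23 - -15*11)=717; twice the area = |2950| = 2950; area = 1475; boundary points = 28 + 54 + 1 + 1 = 84; strictly interior points = area - boundary/2 + 1 = 1434; answer 1434
Part II: B1 = 1434; w = 8; total draws C(11,5) = 462; complement C(8,5) = 56; favorable 462 - 56 = 406; P = 29/33; answer 29/33
Part III: B2 = 29/33; threaded value p + q = 62; m = 1715; 1715 = 5 * 7^3; sigma = (1 + 5) * (1 + 7 + 49 + 343) = 6 * 400 = 2400; answer 2400
Part IV: B3 = 2400; r = -29; -6*(-29)^4 + 6*(-29)^3 + 9*(-29)^2 - 7*(-29)^1 + 7 = (-4243686) + (-146334) + (7569) + (203) + (7) = -4382241; answer -4382241

-4382241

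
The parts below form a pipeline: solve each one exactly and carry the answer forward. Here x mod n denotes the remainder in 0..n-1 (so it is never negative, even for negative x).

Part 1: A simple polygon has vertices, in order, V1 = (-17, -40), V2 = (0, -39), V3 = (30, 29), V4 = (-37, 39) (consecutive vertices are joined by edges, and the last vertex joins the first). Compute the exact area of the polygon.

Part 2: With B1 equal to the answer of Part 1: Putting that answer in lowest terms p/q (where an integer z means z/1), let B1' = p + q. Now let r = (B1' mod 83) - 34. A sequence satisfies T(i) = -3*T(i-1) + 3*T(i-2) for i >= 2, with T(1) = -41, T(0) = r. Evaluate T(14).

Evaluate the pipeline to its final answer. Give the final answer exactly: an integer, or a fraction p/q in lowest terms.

Part 1: cross terms: (-17*-39 - 0*-40)=663, (0*29 - 30*-39)=1170, (30*39 - -37*29)=2243, (-37*-40 - -17*39)=2143; twice the area = |6219| = 6219; area = 6219/2; answer 6219/2
Part 2: B1 = 6219/2; threaded value p + q = 6221; r = 45; T(2) = -3*(-41) + 3*(45) = 258; iterating: T(2)=258, T(3)=-897, T(4)=3465, T(5)=-13086, T(6)=49653, T(7)=-188217, T(8)=713610, T(9)=-2705481, T(10)=10257273, T(11)=-38888262, T(12)=147436605, T(13)=-558974601, T(14)=2119233618; answer 2119233618

2119233618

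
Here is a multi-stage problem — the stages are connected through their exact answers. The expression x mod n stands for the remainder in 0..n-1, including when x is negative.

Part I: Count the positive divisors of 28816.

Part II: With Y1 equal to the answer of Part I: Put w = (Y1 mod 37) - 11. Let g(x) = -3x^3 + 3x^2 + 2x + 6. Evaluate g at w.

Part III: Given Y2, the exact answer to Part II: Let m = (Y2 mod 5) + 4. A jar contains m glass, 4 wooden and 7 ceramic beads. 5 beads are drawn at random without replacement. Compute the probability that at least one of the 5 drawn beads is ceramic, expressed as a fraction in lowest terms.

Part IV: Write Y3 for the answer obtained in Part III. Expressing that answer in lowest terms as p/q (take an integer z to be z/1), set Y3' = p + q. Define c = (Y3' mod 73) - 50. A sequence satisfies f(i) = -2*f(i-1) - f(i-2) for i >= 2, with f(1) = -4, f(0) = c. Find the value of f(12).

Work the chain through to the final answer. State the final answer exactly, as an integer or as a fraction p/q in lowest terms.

81

Part I: 28816 = 2^4 * 1801; number of divisors = (4+1) * (1+1) = 10; answer 10
Part II: Y1 = 10; w = -1; -3*(-1)^3 + 3*(-1)^2 + 2*(-1)^1 + 6 = (3) + (3) + (-2) + (6) = 10; answer 10
Part III: Y2 = 10; m = 4; total draws C(15,5) = 3003; complement C(8,5) = 56; favorable 3003 - 56 = 2947; P = 421/429; answer 421/429
Part IV: Y3 = 421/429; threaded value p + q = 850; c = -3; f(2) = -2*(-4) - 1*(-3) = 11; iterating: f(2)=11, f(3)=-18, f(4)=25, f(5)=-32, f(6)=39, f(7)=-46, f(8)=53, f(9)=-60, f(10)=67, f(11)=-74, f(12)=81; answer 81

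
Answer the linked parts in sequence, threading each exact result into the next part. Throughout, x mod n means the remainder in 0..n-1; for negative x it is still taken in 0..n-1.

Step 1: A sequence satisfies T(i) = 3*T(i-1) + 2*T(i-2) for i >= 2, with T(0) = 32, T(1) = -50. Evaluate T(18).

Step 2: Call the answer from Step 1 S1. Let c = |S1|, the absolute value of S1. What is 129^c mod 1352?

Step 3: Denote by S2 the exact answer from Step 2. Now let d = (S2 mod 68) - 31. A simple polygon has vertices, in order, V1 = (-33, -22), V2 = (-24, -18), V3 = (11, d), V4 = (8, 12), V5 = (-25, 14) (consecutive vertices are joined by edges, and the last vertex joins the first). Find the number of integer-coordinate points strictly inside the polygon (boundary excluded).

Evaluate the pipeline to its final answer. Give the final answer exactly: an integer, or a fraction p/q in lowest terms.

810

Step 1: T(2) = 3*(-50) + 2*(32) = -86; iterating: T(2)=-86, T(3)=-358, T(4)=-1246, T(5)=-4454, T(6)=-15854, T(7)=-56470, T(8)=-201118, T(9)=-716294, T(10)=-2551118, T(11)=-9085942, T(12)=-32360062, T(13)=-115252070, T(14)=-410476334, T(15)=-1461933142, T(16)=-5206752094, T(17)=-18544122566, T(18)=-66045871886; answer -66045871886
Step 2: S1 = -66045871886; c = 66045871886; squarings mod 1352: 129^1=129, 129^2=417, 129^4=833, 129^8=313, 129^16=625, 129^32=1249, 129^64=1145, 129^128=937, 129^256=521, 129^512=1041, 129^1024=729, 129^2048=105, 129^4096=209, 129^8192=417, 129^16384=833, 129^32768=313, 129^65536=625, 129^131072=1249, 129^262144=1145, 129^524288=937, 129^1048576=521, 129^2097152=1041, 129^4194304=729, 129^8388608=105, 129^16777216=209, 129^33554432=417, 129^67108864=833, 129^134217728=313, 129^268435456=625, 129^536870912=1249, 129^1073741824=1145, 129^2147483648=937, 129^4294967296=521, 129^8589934592=1041, 129^17179869184=729, 129^34359738368=105; 129^66045871886 = 129^2 * 129^4 * 129^8 * 129^256 * 129^512 * 129^1024 * 129^262144 * 129^2097152 * 129^8388608 * 129^536870912 * 129^1073741824 * 129^4294967296 * 129^8589934592 * 129^17179869184 * 129^34359738368 = 105 (mod 1352); answer 105
Step 3: S2 = 105; d = 6; cross terms: (-33*-18 - -24*-22)=66, (-24*6 - 11*-18)=54, (11*12 - 8*6)=84, (8*14 - -25*12)=412, (-25*-22 - -33*14)=1012; twice the area = |1628| = 1628; area = 814; boundary points = 1 + 1 + 3 + 1 + 4 = 10; strictly interior points = area - boundary/2 + 1 = 810; answer 810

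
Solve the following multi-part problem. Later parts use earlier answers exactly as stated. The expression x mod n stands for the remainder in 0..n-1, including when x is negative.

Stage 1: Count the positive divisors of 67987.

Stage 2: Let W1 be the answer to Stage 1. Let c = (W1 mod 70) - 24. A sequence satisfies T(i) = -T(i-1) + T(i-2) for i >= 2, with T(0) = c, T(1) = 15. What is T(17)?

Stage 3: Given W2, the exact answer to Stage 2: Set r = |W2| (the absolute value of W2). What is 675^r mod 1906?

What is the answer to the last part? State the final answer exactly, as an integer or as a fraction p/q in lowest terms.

Stage 1: 67987 is prime, so its only divisors are 1 and 67987; count = 2; answer 2
Stage 2: W1 = 2; c = -22; T(2) = -1*(15) + 1*(-22) = -37; iterating: T(2)=-37, T(3)=52, T(4)=-89, T(5)=141, T(6)=-230, T(7)=371, T(8)=-601, T(9)=972, T(10)=-1573, T(11)=2545, T(12)=-4118, T(13)=6663, T(14)=-10781, T(15)=17444, T(16)=-28225, T(17)=45669; answer 45669
Stage 3: W2 = 45669; r = 45669; squarings mod 1906: 675^1=675, 675^2=91, 675^4=657, 675^8=893, 675^16=741, 675^32=153, 675^64=537, 675^128=563, 675^256=573, 675^512=497, 675^1024=1135, 675^2048=1675, 675^4096=1899, 675^8192=49, 675^16384=495, 675^32768=1057; 675^45669 = 675^1 * 675^4 * 675^32 * 675^64 * 675^512 * 675^4096 * 675^8192 * 675^32768 = 1441 (mod 1906); answer 1441

1441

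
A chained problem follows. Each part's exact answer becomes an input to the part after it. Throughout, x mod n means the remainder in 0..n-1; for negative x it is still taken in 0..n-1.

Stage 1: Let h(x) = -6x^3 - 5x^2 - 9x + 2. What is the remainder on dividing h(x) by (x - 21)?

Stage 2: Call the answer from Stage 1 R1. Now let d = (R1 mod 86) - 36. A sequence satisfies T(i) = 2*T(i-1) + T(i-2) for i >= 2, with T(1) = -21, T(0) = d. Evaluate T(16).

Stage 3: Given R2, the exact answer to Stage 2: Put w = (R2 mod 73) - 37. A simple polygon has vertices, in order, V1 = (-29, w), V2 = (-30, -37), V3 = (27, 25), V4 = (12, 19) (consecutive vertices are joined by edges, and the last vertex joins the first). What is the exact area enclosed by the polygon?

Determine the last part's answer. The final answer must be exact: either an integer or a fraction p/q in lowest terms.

1673

Stage 1: remainder = value at the root: -6*(21)^3 - 5*(21)^2 - 9*(21)^1 + 2 = (-55566) + (-2205) + (-189) + (2) = -57958; answer -57958
Stage 2: R1 = -57958; d = -30; T(2) = 2*(-21) + 1*(-30) = -72; iterating: T(2)=-72, T(3)=-165, T(4)=-402, T(5)=-969, T(6)=-2340, T(7)=-5649, T(8)=-13638, T(9)=-32925, T(10)=-79488, T(11)=-191901, T(12)=-463290, T(13)=-1118481, T(14)=-2700252, T(15)=-6518985, T(16)=-15738222; answer -15738222
Stage 3: R2 = -15738222; w = 30; cross terms: (-29*-37 - -30*30)=1973, (-30*25 - 27*-37)=249, (27*19 - 12*25)=213, (12*30 - -29*19)=911; twice the area = |3346| = 3346; area = 1673; answer 1673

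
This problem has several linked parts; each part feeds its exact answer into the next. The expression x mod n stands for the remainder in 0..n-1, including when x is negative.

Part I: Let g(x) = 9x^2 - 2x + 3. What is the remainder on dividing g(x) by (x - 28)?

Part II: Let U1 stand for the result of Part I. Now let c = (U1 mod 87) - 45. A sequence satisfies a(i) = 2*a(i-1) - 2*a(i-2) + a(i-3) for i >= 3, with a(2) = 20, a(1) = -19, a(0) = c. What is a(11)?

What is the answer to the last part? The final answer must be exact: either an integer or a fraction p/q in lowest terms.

Part I: remainder = value at the root: 9*(28)^2 - 2*(28)^1 + 3 = (7056) + (-56) + (3) = 7003; answer 7003
Part II: U1 = 7003; c = -2; a(3) = 2*(20) - 2*(-19) + 1*(-2) = 76; iterating: a(3)=76, a(4)=93, a(5)=54, a(6)=-2, a(7)=-19, a(8)=20, a(9)=76, a(10)=93, a(11)=54; answer 54

54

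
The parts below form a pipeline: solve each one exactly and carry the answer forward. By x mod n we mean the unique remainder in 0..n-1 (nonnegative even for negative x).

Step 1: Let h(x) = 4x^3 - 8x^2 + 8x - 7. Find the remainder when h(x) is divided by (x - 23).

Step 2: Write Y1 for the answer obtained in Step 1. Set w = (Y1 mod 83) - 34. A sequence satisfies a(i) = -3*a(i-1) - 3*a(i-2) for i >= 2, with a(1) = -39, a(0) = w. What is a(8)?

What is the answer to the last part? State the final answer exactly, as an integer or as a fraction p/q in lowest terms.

-2511

Step 1: remainder = value at the root: 4*(23)^3 - 8*(23)^2 + 8*(23)^1 - 7 = (48668) + (-4232) + (184) + (-7) = 44613; answer 44613
Step 2: Y1 = 44613; w = 8; a(2) = -3*(-39) - 3*(8) = 93; iterating: a(2)=93, a(3)=-162, a(4)=207, a(5)=-135, a(6)=-216, a(7)=1053, a(8)=-2511; answer -2511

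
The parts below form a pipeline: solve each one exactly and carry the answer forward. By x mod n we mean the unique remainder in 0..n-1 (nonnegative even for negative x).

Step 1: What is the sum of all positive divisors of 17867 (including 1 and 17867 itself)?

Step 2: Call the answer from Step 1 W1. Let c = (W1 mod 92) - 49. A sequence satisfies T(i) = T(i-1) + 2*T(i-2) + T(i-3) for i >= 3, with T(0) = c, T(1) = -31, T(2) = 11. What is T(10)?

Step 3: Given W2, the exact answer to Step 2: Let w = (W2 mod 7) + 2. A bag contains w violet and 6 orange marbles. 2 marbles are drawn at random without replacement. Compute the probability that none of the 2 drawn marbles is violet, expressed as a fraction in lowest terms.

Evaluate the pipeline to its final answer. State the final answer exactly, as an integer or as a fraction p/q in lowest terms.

5/22

Step 1: 17867 = 17 * 1051; sigma = (1 + 17) * (1 + 1051) = 18 * 1052 = 18936; answer 18936
Step 2: W1 = 18936; c = 27; T(3) = 1*(11) + 2*(-31) + 1*(27) = -24; iterating: T(3)=-24, T(4)=-33, T(5)=-70, T(6)=-160, T(7)=-333, T(8)=-723, T(9)=-1549, T(10)=-3328; answer -3328
Step 3: W2 = -3328; w = 6; total draws C(12,2) = 66; favorable C(6,2) = 15; P = 5/22; answer 5/22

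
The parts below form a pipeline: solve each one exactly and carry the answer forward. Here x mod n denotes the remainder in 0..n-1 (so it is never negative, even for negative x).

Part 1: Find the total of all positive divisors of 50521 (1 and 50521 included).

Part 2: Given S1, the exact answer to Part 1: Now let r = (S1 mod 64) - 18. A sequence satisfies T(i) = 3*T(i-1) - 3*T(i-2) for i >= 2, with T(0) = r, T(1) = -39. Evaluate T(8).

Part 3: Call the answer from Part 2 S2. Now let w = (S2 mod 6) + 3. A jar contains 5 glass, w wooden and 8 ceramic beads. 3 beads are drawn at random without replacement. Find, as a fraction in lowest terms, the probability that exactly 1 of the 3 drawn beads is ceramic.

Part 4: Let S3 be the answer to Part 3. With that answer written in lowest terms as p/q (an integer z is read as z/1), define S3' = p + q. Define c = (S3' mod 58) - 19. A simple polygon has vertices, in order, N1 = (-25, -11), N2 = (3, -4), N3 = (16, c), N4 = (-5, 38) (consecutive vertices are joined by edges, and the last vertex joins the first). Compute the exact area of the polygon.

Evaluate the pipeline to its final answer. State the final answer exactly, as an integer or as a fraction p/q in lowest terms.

Part 1: 50521 = 19 * 2659; sigma = (1 + 19) * (1 + 2659) = 20 * 2660 = 53200; answer 53200
Part 2: S1 = 53200; r = -2; T(2) = 3*(-39) - 3*(-2) = -111; iterating: T(2)=-111, T(3)=-216, T(4)=-315, T(5)=-297, T(6)=54, T(7)=1053, T(8)=2997; answer 2997
Part 3: S2 = 2997; w = 6; total draws C(19,3) = 969; favorable C(8,1)*C(11,2) = 440; P = 440/969; answer 440/969
Part 4: S3 = 440/969; threaded value p + q = 1409; c = -2; cross terms: (-25*-4 - 3*-11)=133, (3*-2 - 16*-4)=58, (16*38 - -5*-2)=598, (-5*-11 - -25*38)=1005; twice the area = |1794| = 1794; area = 897; answer 897

897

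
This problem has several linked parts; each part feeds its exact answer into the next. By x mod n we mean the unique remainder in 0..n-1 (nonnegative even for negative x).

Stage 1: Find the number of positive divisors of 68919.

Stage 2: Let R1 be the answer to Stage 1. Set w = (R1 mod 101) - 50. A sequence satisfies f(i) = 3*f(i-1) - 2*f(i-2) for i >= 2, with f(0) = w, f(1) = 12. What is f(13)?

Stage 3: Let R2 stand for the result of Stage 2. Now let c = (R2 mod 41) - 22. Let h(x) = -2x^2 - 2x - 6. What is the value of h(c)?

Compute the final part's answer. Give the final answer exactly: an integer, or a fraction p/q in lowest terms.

-486

Stage 1: 68919 = 3 * 22973; number of divisors = (1+1) * (1+1) = 4; answer 4
Stage 2: R1 = 4; w = -46; f(2) = 3*(12) - 2*(-46) = 128; iterating: f(2)=128, f(3)=360, f(4)=824, f(5)=1752, f(6)=3608, f(7)=7320, f(8)=14744, f(9)=29592, f(10)=59288, f(11)=118680, f(12)=237464, f(13)=475032; answer 475032
Stage 3: R2 = 475032; c = -16; -2*(-16)^2 - 2*(-16)^1 - 6 = (-512) + (32) + (-6) = -486; answer -486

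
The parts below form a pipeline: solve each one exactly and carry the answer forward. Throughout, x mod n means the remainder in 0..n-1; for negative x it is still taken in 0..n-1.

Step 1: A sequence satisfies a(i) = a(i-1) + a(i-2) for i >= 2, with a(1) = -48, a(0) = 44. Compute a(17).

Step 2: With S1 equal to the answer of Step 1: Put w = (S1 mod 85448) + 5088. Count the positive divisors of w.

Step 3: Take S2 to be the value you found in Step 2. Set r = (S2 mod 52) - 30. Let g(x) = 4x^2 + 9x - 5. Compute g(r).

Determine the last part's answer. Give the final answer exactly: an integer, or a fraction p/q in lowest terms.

2083

Step 1: a(2) = 1*(-48) + 1*(44) = -4; iterating: a(2)=-4, a(3)=-52, a(4)=-56, a(5)=-108, a(6)=-164, a(7)=-272, a(8)=-436, a(9)=-708, a(10)=-1144, a(11)=-1852, a(12)=-2996, a(13)=-4848, a(14)=-7844, a(15)=-12692, a(16)=-20536, a(17)=-33228; answer -33228
Step 2: S1 = -33228; w = 57308; 57308 = 2^2 * 14327; number of divisors = (2+1) * (1+1) = 6; answer 6
Step 3: S2 = 6; r = -24; 4*(-24)^2 + 9*(-24)^1 - 5 = (2304) + (-216) + (-5) = 2083; answer 2083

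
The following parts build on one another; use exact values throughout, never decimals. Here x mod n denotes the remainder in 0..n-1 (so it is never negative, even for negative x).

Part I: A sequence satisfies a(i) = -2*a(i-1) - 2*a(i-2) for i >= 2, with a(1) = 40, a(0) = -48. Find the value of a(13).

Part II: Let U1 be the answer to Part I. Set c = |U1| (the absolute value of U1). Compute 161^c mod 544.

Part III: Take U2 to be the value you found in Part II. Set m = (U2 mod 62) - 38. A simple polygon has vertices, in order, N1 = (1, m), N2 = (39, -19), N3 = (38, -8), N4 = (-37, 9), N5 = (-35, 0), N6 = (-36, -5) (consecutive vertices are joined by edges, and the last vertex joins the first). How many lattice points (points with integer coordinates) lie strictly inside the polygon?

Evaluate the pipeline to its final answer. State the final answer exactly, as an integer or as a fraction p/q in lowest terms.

1851

Part I: a(2) = -2*(40) - 2*(-48) = 16; iterating: a(2)=16, a(3)=-112, a(4)=192, a(5)=-160, a(6)=-64, a(7)=448, a(8)=-768, a(9)=640, a(10)=256, a(11)=-1792, a(12)=3072, a(13)=-2560; answer -2560
Part II: U1 = -2560; c = 2560; squarings mod 544: 161^1=161, 161^2=353, 161^4=33, 161^8=1, 161^16=1, 161^32=1, 161^64=1, 161^128=1, 161^256=1, 161^512=1, 161^1024=1, 161^2048=1; 161^2560 = 161^512 * 161^2048 = 1 (mod 544); answer 1
Part III: U2 = 1; m = -37; cross terms: (1*-19 - 39*-37)=1424, (39*-8 - 38*-19)=410, (38*9 - -37*-8)=46, (-37*0 - -35*9)=315, (-35*-5 - -36*0)=175, (-36*-37 - 1*-5)=1337; twice the area = |3707| = 3707; area = 3707/2; boundary points = 2 + 1 + 1 + 1 + 1 + 1 = 7; strictly interior points = area - boundary/2 + 1 = 1851; answer 1851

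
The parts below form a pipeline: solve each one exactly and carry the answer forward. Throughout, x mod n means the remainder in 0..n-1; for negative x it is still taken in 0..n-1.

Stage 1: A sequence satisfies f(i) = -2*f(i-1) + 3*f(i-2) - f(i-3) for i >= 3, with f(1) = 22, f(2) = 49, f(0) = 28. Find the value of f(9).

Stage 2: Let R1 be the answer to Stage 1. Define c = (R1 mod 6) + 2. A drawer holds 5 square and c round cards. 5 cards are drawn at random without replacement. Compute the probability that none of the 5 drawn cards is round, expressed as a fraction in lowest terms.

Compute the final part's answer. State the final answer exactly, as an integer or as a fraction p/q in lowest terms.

Stage 1: f(3) = -2*(49) + 3*(22) - 1*(28) = -60; iterating: f(3)=-60, f(4)=245, f(5)=-719, f(6)=2233, f(7)=-6868, f(8)=21154, f(9)=-65145; answer -65145
Stage 2: R1 = -65145; c = 5; total draws C(10,5) = 252; favorable C(5,5) = 1; P = 1/252; answer 1/252

1/252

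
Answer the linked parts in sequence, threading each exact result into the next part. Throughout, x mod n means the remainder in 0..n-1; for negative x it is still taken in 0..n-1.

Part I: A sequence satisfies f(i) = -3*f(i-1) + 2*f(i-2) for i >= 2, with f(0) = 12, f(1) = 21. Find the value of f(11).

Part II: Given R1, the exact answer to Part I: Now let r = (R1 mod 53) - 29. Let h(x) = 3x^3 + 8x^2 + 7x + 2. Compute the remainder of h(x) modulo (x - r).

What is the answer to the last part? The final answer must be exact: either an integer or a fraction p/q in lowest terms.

Part I: f(2) = -3*(21) + 2*(12) = -39; iterating: f(2)=-39, f(3)=159, f(4)=-555, f(5)=1983, f(6)=-7059, f(7)=25143, f(8)=-89547, f(9)=318927, f(10)=-1135875, f(11)=4045479; answer 4045479
Part II: R1 = 4045479; r = 13; remainder = value at the root: 3*(13)^3 + 8*(13)^2 + 7*(13)^1 + 2 = (6591) + (1352) + (91) + (2) = 8036; answer 8036

8036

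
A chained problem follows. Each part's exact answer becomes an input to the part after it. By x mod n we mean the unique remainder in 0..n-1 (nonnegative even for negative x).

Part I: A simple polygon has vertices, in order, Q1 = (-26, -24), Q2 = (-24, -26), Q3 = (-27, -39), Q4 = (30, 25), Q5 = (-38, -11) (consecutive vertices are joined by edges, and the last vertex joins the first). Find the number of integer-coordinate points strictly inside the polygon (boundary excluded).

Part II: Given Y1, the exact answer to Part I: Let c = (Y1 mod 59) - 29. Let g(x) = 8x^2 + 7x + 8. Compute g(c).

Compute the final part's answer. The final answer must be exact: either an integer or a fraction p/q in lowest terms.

54

Part I: cross terms: (-26*-26 - -24*-24)=100, (-24*-39 - -27*-26)=234, (-27*25 - 30*-39)=495, (30*-11 - -38*25)=620, (-38*-24 - -26*-11)=626; twice the area = |2075| = 2075; area = 2075/2; boundary points = 2 + 1 + 1 + 4 + 1 = 9; strictly interior points = area - boundary/2 + 1 = 1034; answer 1034
Part II: Y1 = 1034; c = 2; 8*(2)^2 + 7*(2)^1 + 8 = (32) + (14) + (8) = 54; answer 54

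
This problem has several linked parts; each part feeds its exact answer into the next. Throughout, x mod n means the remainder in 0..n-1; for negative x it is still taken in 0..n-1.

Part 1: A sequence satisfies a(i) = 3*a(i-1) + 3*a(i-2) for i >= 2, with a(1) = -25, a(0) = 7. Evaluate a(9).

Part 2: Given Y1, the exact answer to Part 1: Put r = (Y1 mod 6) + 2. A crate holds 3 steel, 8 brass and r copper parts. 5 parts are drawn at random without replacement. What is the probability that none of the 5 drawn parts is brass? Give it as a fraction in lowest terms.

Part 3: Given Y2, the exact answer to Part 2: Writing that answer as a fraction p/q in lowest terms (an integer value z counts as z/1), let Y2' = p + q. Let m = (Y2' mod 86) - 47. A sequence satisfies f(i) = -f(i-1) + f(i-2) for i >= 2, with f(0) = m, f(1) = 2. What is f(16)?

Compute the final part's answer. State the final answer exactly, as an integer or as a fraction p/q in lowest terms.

Part 1: a(2) = 3*(-25) + 3*(7) = -54; iterating: a(2)=-54, a(3)=-237, a(4)=-873, a(5)=-3330, a(6)=-12609, a(7)=-47817, a(8)=-181278, a(9)=-687285; answer -687285
Part 2: Y1 = -687285; r = 5; total draws C(16,5) = 4368; favorable C(8,5) = 56; P = 1/78; answer 1/78
Part 3: Y2 = 1/78; threaded value p + q = 79; m = 32; f(2) = -1*(2) + 1*(32) = 30; iterating: f(2)=30, f(3)=-28, f(4)=58, f(5)=-86, f(6)=144, f(7)=-230, f(8)=374, f(9)=-604, f(10)=978, f(11)=-1582, f(12)=2560, f(13)=-4142, f(14)=6702, f(15)=-10844, f(16)=17546; answer 17546

17546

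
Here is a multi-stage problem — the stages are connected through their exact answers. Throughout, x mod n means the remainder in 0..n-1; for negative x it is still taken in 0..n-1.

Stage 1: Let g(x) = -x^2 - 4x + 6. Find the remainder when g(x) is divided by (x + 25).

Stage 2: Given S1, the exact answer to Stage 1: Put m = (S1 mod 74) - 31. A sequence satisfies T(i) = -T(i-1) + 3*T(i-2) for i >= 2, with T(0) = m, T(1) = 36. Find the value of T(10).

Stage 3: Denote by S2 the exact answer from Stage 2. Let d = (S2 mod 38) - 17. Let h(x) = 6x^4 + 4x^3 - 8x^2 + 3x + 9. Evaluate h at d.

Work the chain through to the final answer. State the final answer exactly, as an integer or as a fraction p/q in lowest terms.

Stage 1: remainder = value at the root: -1*(-25)^2 - 4*(-25)^1 + 6 = (-625) + (100) + (6) = -519; answer -519
Stage 2: S1 = -519; m = 42; T(2) = -1*(36) + 3*(42) = 90; iterating: T(2)=90, T(3)=18, T(4)=252, T(5)=-198, T(6)=954, T(7)=-1548, T(8)=4410, T(9)=-9054, T(10)=22284; answer 22284
Stage 3: S2 = 22284; d = -1; 6*(-1)^4 + 4*(-1)^3 - 8*(-1)^2 + 3*(-1)^1 + 9 = (6) + (-4) + (-8) + (-3) + (9) = 0; answer 0

0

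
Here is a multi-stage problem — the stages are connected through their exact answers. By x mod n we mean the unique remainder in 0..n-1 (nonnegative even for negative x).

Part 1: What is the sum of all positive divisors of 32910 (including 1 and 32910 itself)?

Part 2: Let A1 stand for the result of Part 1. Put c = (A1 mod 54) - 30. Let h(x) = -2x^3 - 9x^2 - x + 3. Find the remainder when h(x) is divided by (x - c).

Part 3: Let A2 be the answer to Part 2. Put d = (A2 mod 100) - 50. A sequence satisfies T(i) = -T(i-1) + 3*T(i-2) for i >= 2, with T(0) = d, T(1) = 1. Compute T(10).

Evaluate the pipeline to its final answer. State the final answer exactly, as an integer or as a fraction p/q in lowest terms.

Part 1: 32910 = 2 * 3 * 5 * 1097; sigma = (1 + 2) * (1 + 3) * (1 + 5) * (1 + 1097) = 3 * 4 * 6 * 1098 = 79056; answer 79056
Part 2: A1 = 79056; c = -30; remainder = value at the root: -2*(-30)^3 - 9*(-30)^2 - 1*(-30)^1 + 3 = (54000) + (-8100) + (30) + (3) = 45933; answer 45933
Part 3: A2 = 45933; d = -17; T(2) = -1*(1) + 3*(-17) = -52; iterating: T(2)=-52, T(3)=55, T(4)=-211, T(5)=376, T(6)=-1009, T(7)=2137, T(8)=-5164, T(9)=11575, T(10)=-27067; answer -27067

-27067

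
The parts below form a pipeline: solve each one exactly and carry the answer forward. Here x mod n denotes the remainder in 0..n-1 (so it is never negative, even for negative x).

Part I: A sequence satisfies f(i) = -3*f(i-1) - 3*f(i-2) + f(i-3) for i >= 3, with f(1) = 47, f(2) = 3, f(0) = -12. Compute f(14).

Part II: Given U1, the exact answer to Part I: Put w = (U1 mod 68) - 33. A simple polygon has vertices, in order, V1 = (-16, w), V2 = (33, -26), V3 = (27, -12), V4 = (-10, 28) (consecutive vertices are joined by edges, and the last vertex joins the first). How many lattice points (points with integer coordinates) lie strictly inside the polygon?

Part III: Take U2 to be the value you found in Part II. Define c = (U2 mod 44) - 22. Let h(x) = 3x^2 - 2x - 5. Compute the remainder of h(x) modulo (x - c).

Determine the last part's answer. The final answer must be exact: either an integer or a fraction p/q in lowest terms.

28

Part I: f(3) = -3*(3) - 3*(47) + 1*(-12) = -162; iterating: f(3)=-162, f(4)=524, f(5)=-1083, f(6)=1515, f(7)=-772, f(8)=-3312, f(9)=13767, f(10)=-32137, f(11)=51798, f(12)=-45216, f(13)=-51883, f(14)=343095; answer 343095
Part II: U1 = 343095; w = 2; cross terms: (-16*-26 - 33*2)=350, (33*-12 - 27*-26)=306, (27*28 - -10*-12)=636, (-10*2 - -16*28)=428; twice the area = |1720| = 1720; area = 860; boundary points = 7 + 2 + 1 + 2 = 12; strictly interior points = area - boundary/2 + 1 = 855; answer 855
Part III: U2 = 855; c = -3; remainder = value at the root: 3*(-3)^2 - 2*(-3)^1 - 5 = (27) + (6) + (-5) = 28; answer 28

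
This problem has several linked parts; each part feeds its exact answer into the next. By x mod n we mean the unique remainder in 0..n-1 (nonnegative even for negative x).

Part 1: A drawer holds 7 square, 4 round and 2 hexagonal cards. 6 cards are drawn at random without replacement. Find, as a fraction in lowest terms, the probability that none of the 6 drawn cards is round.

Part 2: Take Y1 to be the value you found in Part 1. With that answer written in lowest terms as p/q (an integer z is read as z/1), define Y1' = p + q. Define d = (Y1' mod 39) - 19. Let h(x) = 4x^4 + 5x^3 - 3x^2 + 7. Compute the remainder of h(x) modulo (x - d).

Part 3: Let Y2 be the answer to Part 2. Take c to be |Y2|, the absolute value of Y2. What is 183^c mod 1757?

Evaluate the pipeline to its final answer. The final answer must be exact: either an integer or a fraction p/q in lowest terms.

288

Part 1: total draws C(13,6) = 1716; favorable C(9,6) = 84; P = 7/143; answer 7/143
Part 2: Y1 = 7/143; threaded value p + q = 150; d = 14; remainder = value at the root: 4*(14)^4 + 5*(14)^3 - 3*(14)^2 + 7 = (153664) + (13720) + (-588) + (7) = 166803; answer 166803
Part 3: Y2 = 166803; c = 166803; squarings mod 1757: 183^1=183, 183^2=106, 183^4=694, 183^8=218, 183^16=85, 183^32=197, 183^64=155, 183^128=1184, 183^256=1527, 183^512=190, 183^1024=960, 183^2048=932, 183^4096=666, 183^8192=792, 183^16384=15, 183^32768=225, 183^65536=1429, 183^131072=407; 183^166803 = 183^1 * 183^2 * 183^16 * 183^128 * 183^256 * 183^512 * 183^2048 * 183^32768 * 183^131072 = 288 (mod 1757); answer 288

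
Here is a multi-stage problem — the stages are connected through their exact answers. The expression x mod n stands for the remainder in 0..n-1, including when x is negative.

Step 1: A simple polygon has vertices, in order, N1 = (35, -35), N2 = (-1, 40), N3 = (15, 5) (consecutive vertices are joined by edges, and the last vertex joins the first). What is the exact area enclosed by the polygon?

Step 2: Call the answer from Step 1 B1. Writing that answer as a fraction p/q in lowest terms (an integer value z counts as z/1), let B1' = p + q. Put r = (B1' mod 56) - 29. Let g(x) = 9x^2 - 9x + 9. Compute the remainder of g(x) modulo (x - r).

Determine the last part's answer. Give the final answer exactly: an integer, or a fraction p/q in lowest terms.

27

Step 1: cross terms: (35*40 - -1*-35)=1365, (-1*5 - 15*40)=-605, (15*-35 - 35*5)=-700; twice the area = |60| = 60; area = 30; answer 30
Step 2: B1 = 30; threaded value p + q = 31; r = 2; remainder = value at the root: 9*(2)^2 - 9*(2)^1 + 9 = (36) + (-18) + (9) = 27; answer 27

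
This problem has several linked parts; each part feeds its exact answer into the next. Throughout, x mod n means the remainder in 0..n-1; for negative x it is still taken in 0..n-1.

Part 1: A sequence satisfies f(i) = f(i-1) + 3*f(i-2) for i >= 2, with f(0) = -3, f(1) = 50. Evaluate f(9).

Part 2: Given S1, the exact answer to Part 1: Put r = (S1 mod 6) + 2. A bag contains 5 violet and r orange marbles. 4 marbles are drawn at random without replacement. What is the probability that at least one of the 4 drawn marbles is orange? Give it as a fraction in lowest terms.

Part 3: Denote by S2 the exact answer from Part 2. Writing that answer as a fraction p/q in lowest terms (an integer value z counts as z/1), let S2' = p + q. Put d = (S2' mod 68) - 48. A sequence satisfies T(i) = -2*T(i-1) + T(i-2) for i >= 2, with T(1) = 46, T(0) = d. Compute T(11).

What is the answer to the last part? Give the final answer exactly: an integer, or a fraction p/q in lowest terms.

233172

Part 1: f(2) = 1*(50) + 3*(-3) = 41; iterating: f(2)=41, f(3)=191, f(4)=314, f(5)=887, f(6)=1829, f(7)=4490, f(8)=9977, f(9)=23447; answer 23447
Part 2: S1 = 23447; r = 7; total draws C(12,4) = 495; complement C(5,4) = 5; favorable 495 - 5 = 490; P = 98/99; answer 98/99
Part 3: S2 = 98/99; threaded value p + q = 197; d = 13; T(2) = -2*(46) + 1*(13) = -79; iterating: T(2)=-79, T(3)=204, T(4)=-487, T(5)=1178, T(6)=-2843, T(7)=6864, T(8)=-16571, T(9)=40006, T(10)=-96583, T(11)=233172; answer 233172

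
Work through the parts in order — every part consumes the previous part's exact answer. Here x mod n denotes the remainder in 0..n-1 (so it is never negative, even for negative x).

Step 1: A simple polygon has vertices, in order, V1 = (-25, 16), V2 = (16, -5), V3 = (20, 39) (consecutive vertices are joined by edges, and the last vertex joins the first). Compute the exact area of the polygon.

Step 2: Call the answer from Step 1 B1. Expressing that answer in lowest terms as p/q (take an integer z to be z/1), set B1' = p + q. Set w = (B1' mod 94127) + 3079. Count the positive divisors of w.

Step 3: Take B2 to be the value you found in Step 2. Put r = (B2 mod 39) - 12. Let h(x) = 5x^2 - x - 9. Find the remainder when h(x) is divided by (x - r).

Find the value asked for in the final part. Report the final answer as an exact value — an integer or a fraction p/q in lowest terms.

Step 1: cross terms: (-25*-5 - 16*16)=-131, (16*39 - 20*-5)=724, (20*16 - -25*39)=1295; twice the area = |1888| = 1888; area = 944; answer 944
Step 2: B1 = 944; threaded value p + q = 945; w = 4024; 4024 = 2^3 * 503; number of divisors = (3+1) * (1+1) = 8; answer 8
Step 3: B2 = 8; r = -4; remainder = value at the root: 5*(-4)^2 - 1*(-4)^1 - 9 = (80) + (4) + (-9) = 75; answer 75

75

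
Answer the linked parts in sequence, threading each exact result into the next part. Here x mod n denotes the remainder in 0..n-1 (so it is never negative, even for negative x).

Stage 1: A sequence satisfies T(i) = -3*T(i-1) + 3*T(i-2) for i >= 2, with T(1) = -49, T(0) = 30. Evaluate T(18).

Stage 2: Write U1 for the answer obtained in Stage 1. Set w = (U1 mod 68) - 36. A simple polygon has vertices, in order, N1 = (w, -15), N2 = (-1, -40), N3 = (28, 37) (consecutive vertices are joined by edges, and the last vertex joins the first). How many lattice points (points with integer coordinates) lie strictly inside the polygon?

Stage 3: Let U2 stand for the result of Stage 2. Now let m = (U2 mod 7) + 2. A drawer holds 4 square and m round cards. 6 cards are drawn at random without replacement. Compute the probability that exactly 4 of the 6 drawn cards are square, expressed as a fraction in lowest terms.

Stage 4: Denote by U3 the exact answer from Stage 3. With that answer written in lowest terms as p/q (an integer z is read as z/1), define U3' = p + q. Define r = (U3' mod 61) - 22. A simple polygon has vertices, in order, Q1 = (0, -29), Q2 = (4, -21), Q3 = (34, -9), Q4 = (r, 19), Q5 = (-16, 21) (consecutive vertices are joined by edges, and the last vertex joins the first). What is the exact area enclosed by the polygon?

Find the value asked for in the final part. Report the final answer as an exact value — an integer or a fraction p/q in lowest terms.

Stage 1: T(2) = -3*(-49) + 3*(30) = 237; iterating: T(2)=237, T(3)=-858, T(4)=3285, T(5)=-12429, T(6)=47142, T(7)=-178713, T(8)=677565, T(9)=-2568834, T(10)=9739197, T(11)=-36924093, T(12)=139989870, T(13)=-530741889, T(14)=2012195277, T(15)=-7628811498, T(16)=28923020325, T(17)=-109655495469, T(18)=415735547382; answer 415735547382
Stage 2: U1 = 415735547382; w = 14; cross terms: (14*-40 - -1*-15)=-575, (-1*37 - 28*-40)=1083, (28*-15 - 14*37)=-938; twice the area = |-430| = 430; area = 215; boundary points = 5 + 1 + 2 = 8; strictly interior points = area - boundary/2 + 1 = 212; answer 212
Stage 3: U2 = 212; m = 4; total draws C(8,6) = 28; favorable C(4,4)*C(4,2) = 6; P = 3/14; answer 3/14
Stage 4: U3 = 3/14; threaded value p + q = 17; r = -5; cross terms: (0*-21 - 4*-29)=116, (4*-9 - 34*-21)=678, (34*19 - -5*-9)=601, (-5*21 - -16*19)=199, (-16*-29 - 0*21)=464; twice the area = |2058| = 2058; area = 1029; answer 1029

1029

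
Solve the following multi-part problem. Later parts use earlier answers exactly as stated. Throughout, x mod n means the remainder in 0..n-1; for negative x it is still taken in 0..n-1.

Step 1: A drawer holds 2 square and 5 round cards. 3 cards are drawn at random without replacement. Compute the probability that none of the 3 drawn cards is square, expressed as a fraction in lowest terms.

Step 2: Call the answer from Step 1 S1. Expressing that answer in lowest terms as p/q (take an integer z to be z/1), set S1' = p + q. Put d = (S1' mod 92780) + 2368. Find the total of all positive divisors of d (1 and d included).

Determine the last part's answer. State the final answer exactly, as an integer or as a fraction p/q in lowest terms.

Step 1: total draws C(7,3) = 35; favorable C(5,3) = 10; P = 2/7; answer 2/7
Step 2: S1 = 2/7; threaded value p + q = 9; d = 2377; 2377 is prime, so its only divisors are 1 and 2377; sigma = 1 + 2377 = 2378; answer 2378

2378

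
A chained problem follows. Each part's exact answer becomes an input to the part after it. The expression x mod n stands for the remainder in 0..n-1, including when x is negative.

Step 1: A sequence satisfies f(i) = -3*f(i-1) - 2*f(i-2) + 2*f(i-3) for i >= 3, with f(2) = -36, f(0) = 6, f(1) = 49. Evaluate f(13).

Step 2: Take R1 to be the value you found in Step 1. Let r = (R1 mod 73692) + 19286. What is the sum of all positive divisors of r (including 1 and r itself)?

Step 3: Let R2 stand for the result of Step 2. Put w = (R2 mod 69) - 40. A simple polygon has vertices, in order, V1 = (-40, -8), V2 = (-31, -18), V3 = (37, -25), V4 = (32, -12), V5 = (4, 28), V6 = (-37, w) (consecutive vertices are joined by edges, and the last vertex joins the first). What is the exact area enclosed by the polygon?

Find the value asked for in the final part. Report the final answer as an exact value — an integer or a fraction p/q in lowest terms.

4501/2

Step 1: f(3) = -3*(-36) - 2*(49) + 2*(6) = 22; iterating: f(3)=22, f(4)=104, f(5)=-428, f(6)=1120, f(7)=-2296, f(8)=3792, f(9)=-4544, f(10)=1456, f(11)=12304, f(12)=-48912, f(13)=125040; answer 125040
Step 2: R1 = 125040; r = 70634; 70634 = 2 * 35317; sigma = (1 + 2) * (1 + 35317) = 3 * 35318 = 105954; answer 105954
Step 3: R2 = 105954; w = -1; cross terms: (-40*-18 - -31*-8)=472, (-31*-25 - 37*-18)=1441, (37*-12 - 32*-25)=356, (32*28 - 4*-12)=944, (4*-1 - -37*28)=1032, (-37*-8 - -40*-1)=256; twice the area = |4501| = 4501; area = 4501/2; answer 4501/2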